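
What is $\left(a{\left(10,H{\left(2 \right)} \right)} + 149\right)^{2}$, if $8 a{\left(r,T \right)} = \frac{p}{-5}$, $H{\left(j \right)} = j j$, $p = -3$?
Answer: $\frac{35557369}{1600} \approx 22223.0$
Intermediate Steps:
$H{\left(j \right)} = j^{2}$
$a{\left(r,T \right)} = \frac{3}{40}$ ($a{\left(r,T \right)} = \frac{\left(-3\right) \frac{1}{-5}}{8} = \frac{\left(-3\right) \left(- \frac{1}{5}\right)}{8} = \frac{1}{8} \cdot \frac{3}{5} = \frac{3}{40}$)
$\left(a{\left(10,H{\left(2 \right)} \right)} + 149\right)^{2} = \left(\frac{3}{40} + 149\right)^{2} = \left(\frac{5963}{40}\right)^{2} = \frac{35557369}{1600}$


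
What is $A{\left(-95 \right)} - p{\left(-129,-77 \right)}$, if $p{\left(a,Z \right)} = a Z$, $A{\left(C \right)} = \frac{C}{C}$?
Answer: $-9932$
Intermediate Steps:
$A{\left(C \right)} = 1$
$p{\left(a,Z \right)} = Z a$
$A{\left(-95 \right)} - p{\left(-129,-77 \right)} = 1 - \left(-77\right) \left(-129\right) = 1 - 9933 = -9932$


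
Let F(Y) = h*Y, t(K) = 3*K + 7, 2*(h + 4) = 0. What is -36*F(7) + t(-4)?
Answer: 1003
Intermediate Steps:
h = -4 (h = -4 + (½)*0 = -4 + 0 = -4)
t(K) = 7 + 3*K
F(Y) = -4*Y
-36*F(7) + t(-4) = -(-144)*7 + (7 + 3*(-4)) = -36*(-28) + (7 - 12) = 1008 - 5 = 1003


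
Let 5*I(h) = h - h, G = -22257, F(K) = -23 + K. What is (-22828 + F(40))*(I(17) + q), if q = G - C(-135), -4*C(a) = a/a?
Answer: 2030794897/4 ≈ 5.0770e+8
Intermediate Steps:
C(a) = -1/4 (C(a) = -a/(4*a) = -1/4*1 = -1/4)
I(h) = 0 (I(h) = (h - h)/5 = (1/5)*0 = 0)
q = -89027/4 (q = -22257 - 1*(-1/4) = -22257 + 1/4 = -89027/4 ≈ -22257.)
(-22828 + F(40))*(I(17) + q) = (-22828 + (-23 + 40))*(0 - 89027/4) = (-22828 + 17)*(-89027/4) = -22811*(-89027/4) = 2030794897/4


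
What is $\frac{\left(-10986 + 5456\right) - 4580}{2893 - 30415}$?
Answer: $\frac{1685}{4587} \approx 0.36734$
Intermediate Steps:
$\frac{\left(-10986 + 5456\right) - 4580}{2893 - 30415} = \frac{-5530 - 4580}{-27522} = \left(-10110\right) \left(- \frac{1}{27522}\right) = \frac{1685}{4587}$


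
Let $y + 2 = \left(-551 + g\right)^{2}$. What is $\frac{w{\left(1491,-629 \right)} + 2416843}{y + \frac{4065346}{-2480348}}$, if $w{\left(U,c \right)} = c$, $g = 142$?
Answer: $\frac{2996525781236}{207453033873} \approx 14.444$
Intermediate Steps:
$y = 167279$ ($y = -2 + \left(-551 + 142\right)^{2} = -2 + \left(-409\right)^{2} = -2 + 167281 = 167279$)
$\frac{w{\left(1491,-629 \right)} + 2416843}{y + \frac{4065346}{-2480348}} = \frac{-629 + 2416843}{167279 + \frac{4065346}{-2480348}} = \frac{2416214}{167279 + 4065346 \left(- \frac{1}{2480348}\right)} = \frac{2416214}{167279 - \frac{2032673}{1240174}} = \frac{2416214}{\frac{207453033873}{1240174}} = 2416214 \cdot \frac{1240174}{207453033873} = \frac{2996525781236}{207453033873}$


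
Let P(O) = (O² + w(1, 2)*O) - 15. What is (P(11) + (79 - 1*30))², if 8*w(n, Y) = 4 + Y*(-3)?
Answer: 370881/16 ≈ 23180.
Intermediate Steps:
w(n, Y) = ½ - 3*Y/8 (w(n, Y) = (4 + Y*(-3))/8 = (4 - 3*Y)/8 = ½ - 3*Y/8)
P(O) = -15 + O² - O/4 (P(O) = (O² + (½ - 3/8*2)*O) - 15 = (O² + (½ - ¾)*O) - 15 = (O² - O/4) - 15 = -15 + O² - O/4)
(P(11) + (79 - 1*30))² = ((-15 + 11² - ¼*11) + (79 - 1*30))² = ((-15 + 121 - 11/4) + (79 - 30))² = (413/4 + 49)² = (609/4)² = 370881/16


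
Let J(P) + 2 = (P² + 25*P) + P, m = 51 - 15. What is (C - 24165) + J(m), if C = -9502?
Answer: -31437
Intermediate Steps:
m = 36
J(P) = -2 + P² + 26*P (J(P) = -2 + ((P² + 25*P) + P) = -2 + (P² + 26*P) = -2 + P² + 26*P)
(C - 24165) + J(m) = (-9502 - 24165) + (-2 + 36² + 26*36) = -33667 + (-2 + 1296 + 936) = -33667 + 2230 = -31437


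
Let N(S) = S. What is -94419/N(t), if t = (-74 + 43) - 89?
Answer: 31473/40 ≈ 786.83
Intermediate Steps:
t = -120 (t = -31 - 89 = -120)
-94419/N(t) = -94419/(-120) = -94419*(-1/120) = 31473/40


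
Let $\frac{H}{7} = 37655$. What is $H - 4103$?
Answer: $259482$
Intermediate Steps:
$H = 263585$ ($H = 7 \cdot 37655 = 263585$)
$H - 4103 = 263585 - 4103 = 259482$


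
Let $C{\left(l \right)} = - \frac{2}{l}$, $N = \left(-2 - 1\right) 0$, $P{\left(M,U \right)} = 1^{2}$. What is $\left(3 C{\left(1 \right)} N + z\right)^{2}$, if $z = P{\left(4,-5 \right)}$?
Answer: $1$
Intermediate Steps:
$P{\left(M,U \right)} = 1$
$z = 1$
$N = 0$ ($N = \left(-3\right) 0 = 0$)
$\left(3 C{\left(1 \right)} N + z\right)^{2} = \left(3 \left(- \frac{2}{1}\right) 0 + 1\right)^{2} = \left(3 \left(\left(-2\right) 1\right) 0 + 1\right)^{2} = \left(3 \left(-2\right) 0 + 1\right)^{2} = \left(\left(-6\right) 0 + 1\right)^{2} = \left(0 + 1\right)^{2} = 1^{2} = 1$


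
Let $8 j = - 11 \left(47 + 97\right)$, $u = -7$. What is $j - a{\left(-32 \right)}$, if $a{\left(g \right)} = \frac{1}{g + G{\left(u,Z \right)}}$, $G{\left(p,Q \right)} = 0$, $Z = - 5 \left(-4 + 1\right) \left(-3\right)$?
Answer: $- \frac{6335}{32} \approx -197.97$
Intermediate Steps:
$Z = -45$ ($Z = \left(-5\right) \left(-3\right) \left(-3\right) = 15 \left(-3\right) = -45$)
$j = -198$ ($j = \frac{\left(-11\right) \left(47 + 97\right)}{8} = \frac{\left(-11\right) 144}{8} = \frac{1}{8} \left(-1584\right) = -198$)
$a{\left(g \right)} = \frac{1}{g}$ ($a{\left(g \right)} = \frac{1}{g + 0} = \frac{1}{g}$)
$j - a{\left(-32 \right)} = -198 - \frac{1}{-32} = -198 - - \frac{1}{32} = -198 + \frac{1}{32} = - \frac{6335}{32}$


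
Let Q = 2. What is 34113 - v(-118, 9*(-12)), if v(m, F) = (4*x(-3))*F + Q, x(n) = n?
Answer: 32815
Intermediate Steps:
v(m, F) = 2 - 12*F (v(m, F) = (4*(-3))*F + 2 = -12*F + 2 = 2 - 12*F)
34113 - v(-118, 9*(-12)) = 34113 - (2 - 108*(-12)) = 34113 - (2 - 12*(-108)) = 34113 - (2 + 1296) = 34113 - 1*1298 = 34113 - 1298 = 32815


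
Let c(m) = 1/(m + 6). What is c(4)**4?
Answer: 1/10000 ≈ 0.00010000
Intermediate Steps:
c(m) = 1/(6 + m)
c(4)**4 = (1/(6 + 4))**4 = (1/10)**4 = 1/10000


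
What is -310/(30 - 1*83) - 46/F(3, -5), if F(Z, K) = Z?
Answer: -1508/159 ≈ -9.4843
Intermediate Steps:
-310/(30 - 1*83) - 46/F(3, -5) = -310/(30 - 1*83) - 46/3 = -310/(30 - 83) - 46*⅓ = -310/(-53) - 46/3 = -310*(-1/53) - 46/3 = 310/53 - 46/3 = -1508/159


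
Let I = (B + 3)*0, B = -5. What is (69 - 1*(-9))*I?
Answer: 0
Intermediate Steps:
I = 0 (I = (-5 + 3)*0 = -2*0 = 0)
(69 - 1*(-9))*I = (69 - 1*(-9))*0 = (69 + 9)*0 = 78*0 = 0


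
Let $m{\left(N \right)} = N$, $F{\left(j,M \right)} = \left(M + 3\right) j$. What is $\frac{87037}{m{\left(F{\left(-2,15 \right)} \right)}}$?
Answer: $- \frac{87037}{36} \approx -2417.7$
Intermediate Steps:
$F{\left(j,M \right)} = j \left(3 + M\right)$ ($F{\left(j,M \right)} = \left(3 + M\right) j = j \left(3 + M\right)$)
$\frac{87037}{m{\left(F{\left(-2,15 \right)} \right)}} = \frac{87037}{\left(-2\right) \left(3 + 15\right)} = \frac{87037}{\left(-2\right) 18} = \frac{87037}{-36} = 87037 \left(- \frac{1}{36}\right) = - \frac{87037}{36}$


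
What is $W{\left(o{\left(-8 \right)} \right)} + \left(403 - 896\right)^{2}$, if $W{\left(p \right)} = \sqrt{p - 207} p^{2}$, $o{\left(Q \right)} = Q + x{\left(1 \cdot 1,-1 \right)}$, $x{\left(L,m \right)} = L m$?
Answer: $243049 + 486 i \sqrt{6} \approx 2.4305 \cdot 10^{5} + 1190.5 i$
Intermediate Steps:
$o{\left(Q \right)} = -1 + Q$ ($o{\left(Q \right)} = Q + 1 \cdot 1 \left(-1\right) = Q + 1 \left(-1\right) = Q - 1 = -1 + Q$)
$W{\left(p \right)} = p^{2} \sqrt{-207 + p}$ ($W{\left(p \right)} = \sqrt{-207 + p} p^{2} = p^{2} \sqrt{-207 + p}$)
$W{\left(o{\left(-8 \right)} \right)} + \left(403 - 896\right)^{2} = \left(-1 - 8\right)^{2} \sqrt{-207 - 9} + \left(403 - 896\right)^{2} = \left(-9\right)^{2} \sqrt{-207 - 9} + \left(-493\right)^{2} = 81 \sqrt{-216} + 243049 = 81 \cdot 6 i \sqrt{6} + 243049 = 486 i \sqrt{6} + 243049 = 243049 + 486 i \sqrt{6}$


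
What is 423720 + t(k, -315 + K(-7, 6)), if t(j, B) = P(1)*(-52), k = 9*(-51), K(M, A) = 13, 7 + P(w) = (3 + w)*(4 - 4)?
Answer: 424084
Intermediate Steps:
P(w) = -7 (P(w) = -7 + (3 + w)*(4 - 4) = -7 + (3 + w)*0 = -7 + 0 = -7)
k = -459
t(j, B) = 364 (t(j, B) = -7*(-52) = 364)
423720 + t(k, -315 + K(-7, 6)) = 423720 + 364 = 424084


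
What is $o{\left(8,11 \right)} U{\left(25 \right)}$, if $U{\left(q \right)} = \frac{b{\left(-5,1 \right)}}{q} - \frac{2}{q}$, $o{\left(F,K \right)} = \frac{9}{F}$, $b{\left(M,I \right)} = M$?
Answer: $- \frac{63}{200} \approx -0.315$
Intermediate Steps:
$U{\left(q \right)} = - \frac{7}{q}$ ($U{\left(q \right)} = - \frac{5}{q} - \frac{2}{q} = - \frac{7}{q}$)
$o{\left(8,11 \right)} U{\left(25 \right)} = \frac{9}{8} \left(- \frac{7}{25}\right) = - \frac{63}{200}$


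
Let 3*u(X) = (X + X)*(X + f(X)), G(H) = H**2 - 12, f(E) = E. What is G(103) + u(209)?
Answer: 206515/3 ≈ 68838.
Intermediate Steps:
G(H) = -12 + H**2
u(X) = 4*X**2/3 (u(X) = ((X + X)*(X + X))/3 = ((2*X)*(2*X))/3 = (4*X**2)/3 = 4*X**2/3)
G(103) + u(209) = (-12 + 103**2) + (4/3)*209**2 = (-12 + 10609) + (4/3)*43681 = 10597 + 174724/3 = 206515/3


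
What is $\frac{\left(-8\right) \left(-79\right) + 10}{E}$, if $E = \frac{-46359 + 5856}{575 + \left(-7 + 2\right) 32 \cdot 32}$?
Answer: $\frac{972630}{13501} \approx 72.041$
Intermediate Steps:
$E = \frac{13501}{1515}$ ($E = - \frac{40503}{575 + \left(-5\right) 32 \cdot 32} = - \frac{40503}{575 - 5120} = - \frac{40503}{-4545} = \left(-40503\right) \left(- \frac{1}{4545}\right) = \frac{13501}{1515} \approx 8.9115$)
$\frac{\left(-8\right) \left(-79\right) + 10}{E} = \frac{\left(-8\right) \left(-79\right) + 10}{\frac{13501}{1515}} = \left(632 + 10\right) \frac{1515}{13501} = 642 \cdot \frac{1515}{13501} = \frac{972630}{13501}$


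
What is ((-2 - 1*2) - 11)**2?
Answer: 225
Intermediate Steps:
((-2 - 1*2) - 11)**2 = ((-2 - 2) - 11)**2 = (-4 - 11)**2 = (-15)**2 = 225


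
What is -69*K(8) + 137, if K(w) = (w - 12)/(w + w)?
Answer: 617/4 ≈ 154.25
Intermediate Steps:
K(w) = (-12 + w)/(2*w) (K(w) = (-12 + w)/((2*w)) = (-12 + w)*(1/(2*w)) = (-12 + w)/(2*w))
-69*K(8) + 137 = -69*(-12 + 8)/(2*8) + 137 = -69*(-4)/(2*8) + 137 = -69*(-¼) + 137 = 69/4 + 137 = 617/4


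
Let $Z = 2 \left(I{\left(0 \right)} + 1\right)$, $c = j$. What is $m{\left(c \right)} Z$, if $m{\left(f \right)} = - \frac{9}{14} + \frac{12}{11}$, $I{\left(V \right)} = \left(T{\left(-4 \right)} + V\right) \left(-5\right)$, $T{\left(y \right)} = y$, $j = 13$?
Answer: $\frac{207}{11} \approx 18.818$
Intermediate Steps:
$c = 13$
$I{\left(V \right)} = 20 - 5 V$ ($I{\left(V \right)} = \left(-4 + V\right) \left(-5\right) = 20 - 5 V$)
$m{\left(f \right)} = \frac{69}{154}$ ($m{\left(f \right)} = \left(-9\right) \frac{1}{14} + 12 \cdot \frac{1}{11} = - \frac{9}{14} + \frac{12}{11} = \frac{69}{154}$)
$Z = 42$ ($Z = 2 \left(\left(20 - 0\right) + 1\right) = 2 \left(\left(20 + 0\right) + 1\right) = 2 \left(20 + 1\right) = 2 \cdot 21 = 42$)
$m{\left(c \right)} Z = \frac{69}{154} \cdot 42 = \frac{207}{11}$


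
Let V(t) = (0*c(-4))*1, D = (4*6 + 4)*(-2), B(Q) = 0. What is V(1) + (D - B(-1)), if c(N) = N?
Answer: -56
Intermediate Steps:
D = -56 (D = (24 + 4)*(-2) = 28*(-2) = -56)
V(t) = 0 (V(t) = (0*(-4))*1 = 0*1 = 0)
V(1) + (D - B(-1)) = 0 + (-56 - 1*0) = 0 + (-56 + 0) = 0 - 56 = -56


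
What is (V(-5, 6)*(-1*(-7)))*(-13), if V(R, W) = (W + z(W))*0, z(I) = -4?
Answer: 0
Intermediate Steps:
V(R, W) = 0 (V(R, W) = (W - 4)*0 = (-4 + W)*0 = 0)
(V(-5, 6)*(-1*(-7)))*(-13) = (0*(-1*(-7)))*(-13) = (0*7)*(-13) = 0*(-13) = 0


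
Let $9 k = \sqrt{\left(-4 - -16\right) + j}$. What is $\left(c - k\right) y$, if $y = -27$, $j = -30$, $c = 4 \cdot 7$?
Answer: $-756 + 9 i \sqrt{2} \approx -756.0 + 12.728 i$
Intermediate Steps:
$c = 28$
$k = \frac{i \sqrt{2}}{3}$ ($k = \frac{\sqrt{\left(-4 - -16\right) - 30}}{9} = \frac{\sqrt{\left(-4 + 16\right) - 30}}{9} = \frac{\sqrt{12 - 30}}{9} = \frac{\sqrt{-18}}{9} = \frac{3 i \sqrt{2}}{9} = \frac{i \sqrt{2}}{3} \approx 0.4714 i$)
$\left(c - k\right) y = \left(28 - \frac{i \sqrt{2}}{3}\right) \left(-27\right) = -756 + 9 i \sqrt{2}$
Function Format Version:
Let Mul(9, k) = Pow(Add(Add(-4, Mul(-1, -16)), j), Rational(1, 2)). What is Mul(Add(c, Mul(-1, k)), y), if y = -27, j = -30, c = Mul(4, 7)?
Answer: Add(-756, Mul(9, I, Pow(2, Rational(1, 2)))) ≈ Add(-756.00, Mul(12.728, I))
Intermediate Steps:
c = 28
k = Mul(Rational(1, 3), I, Pow(2, Rational(1, 2))) (k = Mul(Rational(1, 9), Pow(Add(Add(-4, Mul(-1, -16)), -30), Rational(1, 2))) = Mul(Rational(1, 9), Pow(Add(Add(-4, 16), -30), Rational(1, 2))) = Mul(Rational(1, 9), Pow(Add(12, -30), Rational(1, 2))) = Mul(Rational(1, 9), Pow(-18, Rational(1, 2))) = Mul(Rational(1, 9), Mul(3, I, Pow(2, Rational(1, 2)))) = Mul(Rational(1, 3), I, Pow(2, Rational(1, 2))) ≈ Mul(0.47140, I))
Mul(Add(c, Mul(-1, k)), y) = Mul(Add(28, Mul(-1, Mul(Rational(1, 3), I, Pow(2, Rational(1, 2))))), -27) = Mul(Add(28, Mul(Rational(-1, 3), I, Pow(2, Rational(1, 2)))), -27) = Add(-756, Mul(9, I, Pow(2, Rational(1, 2))))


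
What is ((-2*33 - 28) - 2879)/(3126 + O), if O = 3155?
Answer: -2973/6281 ≈ -0.47333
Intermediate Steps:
((-2*33 - 28) - 2879)/(3126 + O) = ((-2*33 - 28) - 2879)/(3126 + 3155) = ((-66 - 28) - 2879)/6281 = (-94 - 2879)*(1/6281) = -2973*1/6281 = -2973/6281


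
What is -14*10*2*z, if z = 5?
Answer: -1400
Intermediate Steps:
-14*10*2*z = -14*10*2*5 = -280*5 = -14*100 = -1400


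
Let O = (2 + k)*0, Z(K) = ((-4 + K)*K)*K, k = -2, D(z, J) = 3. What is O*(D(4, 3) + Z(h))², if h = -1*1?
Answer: 0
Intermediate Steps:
h = -1
Z(K) = K²*(-4 + K) (Z(K) = (K*(-4 + K))*K = K²*(-4 + K))
O = 0 (O = (2 - 2)*0 = 0*0 = 0)
O*(D(4, 3) + Z(h))² = 0*(3 + (-1)²*(-4 - 1))² = 0*(3 + 1*(-5))² = 0*(3 - 5)² = 0*(-2)² = 0*4 = 0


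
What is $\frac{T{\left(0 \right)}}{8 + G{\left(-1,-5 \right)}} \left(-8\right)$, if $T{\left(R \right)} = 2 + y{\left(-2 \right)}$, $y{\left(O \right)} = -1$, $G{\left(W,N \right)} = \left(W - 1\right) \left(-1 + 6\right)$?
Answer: $4$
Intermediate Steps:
$G{\left(W,N \right)} = -5 + 5 W$ ($G{\left(W,N \right)} = \left(-1 + W\right) 5 = -5 + 5 W$)
$T{\left(R \right)} = 1$ ($T{\left(R \right)} = 2 - 1 = 1$)
$\frac{T{\left(0 \right)}}{8 + G{\left(-1,-5 \right)}} \left(-8\right) = \frac{1}{8 + \left(-5 + 5 \left(-1\right)\right)} 1 \left(-8\right) = \frac{1}{8 - 10} \cdot 1 \left(-8\right) = \frac{1}{-2} \cdot 1 \left(-8\right) = \left(- \frac{1}{2}\right) 1 \left(-8\right) = \left(- \frac{1}{2}\right) \left(-8\right) = 4$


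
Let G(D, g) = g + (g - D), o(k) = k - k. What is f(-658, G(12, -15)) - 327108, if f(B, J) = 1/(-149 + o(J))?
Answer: -48739093/149 ≈ -3.2711e+5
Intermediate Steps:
o(k) = 0
G(D, g) = -D + 2*g
f(B, J) = -1/149 (f(B, J) = 1/(-149 + 0) = 1/(-149) = -1/149)
f(-658, G(12, -15)) - 327108 = -1/149 - 327108 = -48739093/149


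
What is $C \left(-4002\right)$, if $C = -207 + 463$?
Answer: $-1024512$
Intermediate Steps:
$C = 256$
$C \left(-4002\right) = 256 \left(-4002\right) = -1024512$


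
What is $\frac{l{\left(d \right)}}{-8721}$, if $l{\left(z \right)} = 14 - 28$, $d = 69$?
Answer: $\frac{14}{8721} \approx 0.0016053$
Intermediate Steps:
$l{\left(z \right)} = -14$
$\frac{l{\left(d \right)}}{-8721} = - \frac{14}{-8721} = \left(-14\right) \left(- \frac{1}{8721}\right) = \frac{14}{8721}$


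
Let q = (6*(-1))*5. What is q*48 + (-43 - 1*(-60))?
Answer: -1423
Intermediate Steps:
q = -30 (q = -6*5 = -30)
q*48 + (-43 - 1*(-60)) = -30*48 + (-43 - 1*(-60)) = -1440 + (-43 + 60) = -1440 + 17 = -1423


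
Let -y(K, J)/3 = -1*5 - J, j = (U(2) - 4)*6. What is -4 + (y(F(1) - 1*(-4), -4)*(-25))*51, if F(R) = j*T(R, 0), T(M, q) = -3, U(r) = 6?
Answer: -3829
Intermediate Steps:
j = 12 (j = (6 - 4)*6 = 2*6 = 12)
F(R) = -36 (F(R) = 12*(-3) = -36)
y(K, J) = 15 + 3*J (y(K, J) = -3*(-1*5 - J) = -3*(-5 - J) = 15 + 3*J)
-4 + (y(F(1) - 1*(-4), -4)*(-25))*51 = -4 + ((15 + 3*(-4))*(-25))*51 = -4 + ((15 - 12)*(-25))*51 = -4 + (3*(-25))*51 = -4 - 75*51 = -4 - 3825 = -3829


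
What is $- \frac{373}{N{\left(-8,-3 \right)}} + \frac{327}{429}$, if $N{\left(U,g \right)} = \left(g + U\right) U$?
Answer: $- \frac{3977}{1144} \approx -3.4764$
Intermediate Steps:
$N{\left(U,g \right)} = U \left(U + g\right)$ ($N{\left(U,g \right)} = \left(U + g\right) U = U \left(U + g\right)$)
$- \frac{373}{N{\left(-8,-3 \right)}} + \frac{327}{429} = - \frac{373}{\left(-8\right) \left(-8 - 3\right)} + \frac{327}{429} = - \frac{373}{\left(-8\right) \left(-11\right)} + 327 \cdot \frac{1}{429} = - \frac{373}{88} + \frac{109}{143} = - \frac{3977}{1144}$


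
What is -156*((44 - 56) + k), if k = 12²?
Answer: -20592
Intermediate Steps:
k = 144
-156*((44 - 56) + k) = -156*((44 - 56) + 144) = -156*(-12 + 144) = -156*132 = -20592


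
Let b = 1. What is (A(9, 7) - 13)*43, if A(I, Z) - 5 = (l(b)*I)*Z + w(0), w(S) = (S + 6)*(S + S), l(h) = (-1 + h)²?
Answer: -344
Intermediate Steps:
w(S) = 2*S*(6 + S) (w(S) = (6 + S)*(2*S) = 2*S*(6 + S))
A(I, Z) = 5 (A(I, Z) = 5 + (((-1 + 1)²*I)*Z + 2*0*(6 + 0)) = 5 + ((0²*I)*Z + 2*0*6) = 5 + ((0*I)*Z + 0) = 5 + (0*Z + 0) = 5 + (0 + 0) = 5 + 0 = 5)
(A(9, 7) - 13)*43 = (5 - 13)*43 = -8*43 = -344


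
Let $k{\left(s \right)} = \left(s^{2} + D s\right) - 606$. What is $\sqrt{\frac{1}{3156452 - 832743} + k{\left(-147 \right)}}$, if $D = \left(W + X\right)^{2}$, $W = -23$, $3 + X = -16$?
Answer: $\frac{2 i \sqrt{321689320535085499}}{2323709} \approx 488.17 i$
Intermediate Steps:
$X = -19$ ($X = -3 - 16 = -19$)
$D = 1764$ ($D = \left(-23 - 19\right)^{2} = \left(-42\right)^{2} = 1764$)
$k{\left(s \right)} = -606 + s^{2} + 1764 s$ ($k{\left(s \right)} = \left(s^{2} + 1764 s\right) - 606 = -606 + s^{2} + 1764 s$)
$\sqrt{\frac{1}{3156452 - 832743} + k{\left(-147 \right)}} = \sqrt{\frac{1}{3156452 - 832743} + \left(-606 + \left(-147\right)^{2} + 1764 \left(-147\right)\right)} = \sqrt{\frac{1}{2323709} - 238305} = \sqrt{- \frac{553751473244}{2323709}} = \frac{2 i \sqrt{321689320535085499}}{2323709}$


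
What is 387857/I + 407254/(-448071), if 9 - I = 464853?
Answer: -121032350741/69427705308 ≈ -1.7433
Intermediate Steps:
I = -464844 (I = 9 - 1*464853 = 9 - 464853 = -464844)
387857/I + 407254/(-448071) = 387857/(-464844) + 407254/(-448071) = 387857*(-1/464844) + 407254*(-1/448071) = -387857/464844 - 407254/448071 = -121032350741/69427705308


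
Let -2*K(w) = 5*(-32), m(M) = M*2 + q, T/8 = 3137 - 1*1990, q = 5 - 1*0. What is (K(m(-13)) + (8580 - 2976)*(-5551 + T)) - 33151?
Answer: 20281429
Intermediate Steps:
q = 5 (q = 5 + 0 = 5)
T = 9176 (T = 8*(3137 - 1*1990) = 8*(3137 - 1990) = 8*1147 = 9176)
m(M) = 5 + 2*M (m(M) = M*2 + 5 = 2*M + 5 = 5 + 2*M)
K(w) = 80 (K(w) = -5*(-32)/2 = -1/2*(-160) = 80)
(K(m(-13)) + (8580 - 2976)*(-5551 + T)) - 33151 = (80 + (8580 - 2976)*(-5551 + 9176)) - 33151 = (80 + 5604*3625) - 33151 = (80 + 20314500) - 33151 = 20314580 - 33151 = 20281429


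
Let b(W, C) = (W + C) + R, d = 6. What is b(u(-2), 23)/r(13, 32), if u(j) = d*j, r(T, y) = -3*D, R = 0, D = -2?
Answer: 11/6 ≈ 1.8333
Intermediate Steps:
r(T, y) = 6 (r(T, y) = -3*(-2) = 6)
u(j) = 6*j
b(W, C) = C + W (b(W, C) = (W + C) + 0 = (C + W) + 0 = C + W)
b(u(-2), 23)/r(13, 32) = (23 + 6*(-2))/6 = (23 - 12)*(⅙) = 11*(⅙) = 11/6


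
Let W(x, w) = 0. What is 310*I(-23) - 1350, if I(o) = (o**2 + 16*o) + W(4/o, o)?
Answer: 48560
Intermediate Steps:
I(o) = o**2 + 16*o (I(o) = (o**2 + 16*o) + 0 = o**2 + 16*o)
310*I(-23) - 1350 = 310*(-23*(16 - 23)) - 1350 = 310*(-23*(-7)) - 1350 = 310*161 - 1350 = 49910 - 1350 = 48560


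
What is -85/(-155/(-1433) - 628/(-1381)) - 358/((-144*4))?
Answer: -48245856799/320825952 ≈ -150.38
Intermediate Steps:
-85/(-155/(-1433) - 628/(-1381)) - 358/((-144*4)) = -85/(-155*(-1/1433) - 628*(-1/1381)) - 358/(-576) = -85/(155/1433 + 628/1381) - 358*(-1/576) = -85/1113979/1978973 + 179/288 = -85*1978973/1113979 + 179/288 = -168212705/1113979 + 179/288 = -48245856799/320825952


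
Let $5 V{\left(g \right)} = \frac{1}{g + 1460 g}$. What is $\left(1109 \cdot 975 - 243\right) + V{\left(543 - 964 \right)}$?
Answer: $\frac{3324611217959}{3075405} \approx 1.081 \cdot 10^{6}$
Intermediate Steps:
$V{\left(g \right)} = \frac{1}{7305 g}$ ($V{\left(g \right)} = \frac{1}{5 \left(g + 1460 g\right)} = \frac{1}{5 \cdot 1461 g} = \frac{\frac{1}{1461} \frac{1}{g}}{5} = \frac{1}{7305 g}$)
$\left(1109 \cdot 975 - 243\right) + V{\left(543 - 964 \right)} = \left(1109 \cdot 975 - 243\right) + \frac{1}{7305 \left(543 - 964\right)} = \left(1081275 - 243\right) + \frac{1}{7305 \left(543 - 964\right)} = 1081032 + \frac{1}{7305 \left(-421\right)} = 1081032 + \frac{1}{7305} \left(- \frac{1}{421}\right) = 1081032 - \frac{1}{3075405} = \frac{3324611217959}{3075405}$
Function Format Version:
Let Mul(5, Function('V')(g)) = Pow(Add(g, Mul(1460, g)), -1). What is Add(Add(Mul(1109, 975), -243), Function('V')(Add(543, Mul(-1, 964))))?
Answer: Rational(3324611217959, 3075405) ≈ 1.0810e+6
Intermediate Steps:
Function('V')(g) = Mul(Rational(1, 7305), Pow(g, -1)) (Function('V')(g) = Mul(Rational(1, 5), Pow(Add(g, Mul(1460, g)), -1)) = Mul(Rational(1, 5), Pow(Mul(1461, g), -1)) = Mul(Rational(1, 5), Mul(Rational(1, 1461), Pow(g, -1))) = Mul(Rational(1, 7305), Pow(g, -1)))
Add(Add(Mul(1109, 975), -243), Function('V')(Add(543, Mul(-1, 964)))) = Add(Add(Mul(1109, 975), -243), Mul(Rational(1, 7305), Pow(Add(543, Mul(-1, 964)), -1))) = Add(Add(1081275, -243), Mul(Rational(1, 7305), Pow(Add(543, -964), -1))) = Add(1081032, Mul(Rational(1, 7305), Pow(-421, -1))) = Add(1081032, Mul(Rational(1, 7305), Rational(-1, 421))) = Add(1081032, Rational(-1, 3075405)) = Rational(3324611217959, 3075405)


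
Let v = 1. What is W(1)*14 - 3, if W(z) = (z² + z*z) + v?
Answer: 39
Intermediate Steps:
W(z) = 1 + 2*z² (W(z) = (z² + z*z) + 1 = (z² + z²) + 1 = 2*z² + 1 = 1 + 2*z²)
W(1)*14 - 3 = (1 + 2*1²)*14 - 3 = (1 + 2*1)*14 - 3 = (1 + 2)*14 - 3 = 3*14 - 3 = 42 - 3 = 39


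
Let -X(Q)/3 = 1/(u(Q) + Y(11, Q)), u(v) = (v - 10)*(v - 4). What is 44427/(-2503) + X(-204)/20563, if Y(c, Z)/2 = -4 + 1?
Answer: -40658563166415/2290687725634 ≈ -17.750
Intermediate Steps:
u(v) = (-10 + v)*(-4 + v)
Y(c, Z) = -6 (Y(c, Z) = 2*(-4 + 1) = 2*(-3) = -6)
X(Q) = -3/(34 + Q**2 - 14*Q) (X(Q) = -3/((40 + Q**2 - 14*Q) - 6) = -3/(34 + Q**2 - 14*Q))
44427/(-2503) + X(-204)/20563 = 44427/(-2503) - 3/(34 + (-204)**2 - 14*(-204))/20563 = 44427*(-1/2503) - 3/(34 + 41616 + 2856)*(1/20563) = -44427/2503 - 3/44506*(1/20563) = -44427/2503 - 3*1/44506*(1/20563) = -44427/2503 - 3/44506*1/20563 = -44427/2503 - 3/915176878 = -40658563166415/2290687725634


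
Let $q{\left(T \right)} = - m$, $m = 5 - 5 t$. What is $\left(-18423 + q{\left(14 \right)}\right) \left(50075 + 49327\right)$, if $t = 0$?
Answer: $-1831780056$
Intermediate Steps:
$m = 5$ ($m = 5 - 0 = 5 + 0 = 5$)
$q{\left(T \right)} = -5$ ($q{\left(T \right)} = \left(-1\right) 5 = -5$)
$\left(-18423 + q{\left(14 \right)}\right) \left(50075 + 49327\right) = \left(-18423 - 5\right) \left(50075 + 49327\right) = \left(-18428\right) 99402 = -1831780056$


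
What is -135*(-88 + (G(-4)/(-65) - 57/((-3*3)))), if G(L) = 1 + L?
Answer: 143244/13 ≈ 11019.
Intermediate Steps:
-135*(-88 + (G(-4)/(-65) - 57/((-3*3)))) = -135*(-88 + ((1 - 4)/(-65) - 57/((-3*3)))) = -135*(-88 + (-3*(-1/65) - 57/(-9))) = -135*(-88 + (3/65 - 57*(-⅑))) = -135*(-88 + (3/65 + 19/3)) = -135*(-88 + 1244/195) = -135*(-15916/195) = 143244/13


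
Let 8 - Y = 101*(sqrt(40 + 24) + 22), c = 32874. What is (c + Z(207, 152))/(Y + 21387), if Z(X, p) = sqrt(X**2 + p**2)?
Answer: 32874/18365 + sqrt(65953)/18365 ≈ 1.8040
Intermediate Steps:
Y = -3022 (Y = 8 - 101*(sqrt(40 + 24) + 22) = 8 - 101*(sqrt(64) + 22) = 8 - 101*(8 + 22) = 8 - 101*30 = 8 - 1*3030 = 8 - 3030 = -3022)
(c + Z(207, 152))/(Y + 21387) = (32874 + sqrt(207**2 + 152**2))/(-3022 + 21387) = (32874 + sqrt(42849 + 23104))/18365 = (32874 + sqrt(65953))*(1/18365) = 32874/18365 + sqrt(65953)/18365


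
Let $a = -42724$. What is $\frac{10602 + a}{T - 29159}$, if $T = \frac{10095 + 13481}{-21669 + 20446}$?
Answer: $\frac{39285206}{35685033} \approx 1.1009$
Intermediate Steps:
$T = - \frac{23576}{1223}$ ($T = \frac{23576}{-1223} = 23576 \left(- \frac{1}{1223}\right) = - \frac{23576}{1223} \approx -19.277$)
$\frac{10602 + a}{T - 29159} = \frac{10602 - 42724}{- \frac{23576}{1223} - 29159} = - \frac{32122}{- \frac{35685033}{1223}} = \left(-32122\right) \left(- \frac{1223}{35685033}\right) = \frac{39285206}{35685033}$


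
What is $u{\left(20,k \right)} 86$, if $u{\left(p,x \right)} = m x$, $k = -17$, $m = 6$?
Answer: $-8772$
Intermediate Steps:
$u{\left(p,x \right)} = 6 x$
$u{\left(20,k \right)} 86 = 6 \left(-17\right) 86 = \left(-102\right) 86 = -8772$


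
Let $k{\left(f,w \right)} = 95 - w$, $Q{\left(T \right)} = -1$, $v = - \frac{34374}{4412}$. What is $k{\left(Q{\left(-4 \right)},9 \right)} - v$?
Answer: $\frac{206903}{2206} \approx 93.791$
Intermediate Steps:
$v = - \frac{17187}{2206}$ ($v = \left(-34374\right) \frac{1}{4412} = - \frac{17187}{2206} \approx -7.791$)
$k{\left(Q{\left(-4 \right)},9 \right)} - v = \left(95 - 9\right) - - \frac{17187}{2206} = \left(95 - 9\right) + \frac{17187}{2206} = 86 + \frac{17187}{2206} = \frac{206903}{2206}$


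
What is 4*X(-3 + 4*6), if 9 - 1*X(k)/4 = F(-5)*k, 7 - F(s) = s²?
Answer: 6192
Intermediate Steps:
F(s) = 7 - s²
X(k) = 36 + 72*k (X(k) = 36 - 4*(7 - 1*(-5)²)*k = 36 - 4*(7 - 1*25)*k = 36 - 4*(7 - 25)*k = 36 - (-72)*k = 36 + 72*k)
4*X(-3 + 4*6) = 4*(36 + 72*(-3 + 4*6)) = 4*(36 + 72*(-3 + 24)) = 4*(36 + 72*21) = 4*(36 + 1512) = 4*1548 = 6192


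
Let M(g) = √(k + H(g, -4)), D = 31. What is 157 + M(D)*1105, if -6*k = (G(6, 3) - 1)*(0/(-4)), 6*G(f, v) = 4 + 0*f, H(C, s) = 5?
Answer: 157 + 1105*√5 ≈ 2627.9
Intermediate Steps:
G(f, v) = ⅔ (G(f, v) = (4 + 0*f)/6 = (4 + 0)/6 = (⅙)*4 = ⅔)
k = 0 (k = -(⅔ - 1)*0/(-4)/6 = -(-1)*0*(-¼)/18 = -(-1)*0/18 = -⅙*0 = 0)
M(g) = √5 (M(g) = √(0 + 5) = √5)
157 + M(D)*1105 = 157 + √5*1105 = 157 + 1105*√5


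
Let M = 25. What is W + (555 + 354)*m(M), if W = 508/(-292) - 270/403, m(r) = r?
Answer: 668475884/29419 ≈ 22723.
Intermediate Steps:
W = -70891/29419 (W = 508*(-1/292) - 270*1/403 = -127/73 - 270/403 = -70891/29419 ≈ -2.4097)
W + (555 + 354)*m(M) = -70891/29419 + (555 + 354)*25 = -70891/29419 + 909*25 = -70891/29419 + 22725 = 668475884/29419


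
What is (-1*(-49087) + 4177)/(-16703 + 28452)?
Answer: 53264/11749 ≈ 4.5335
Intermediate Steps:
(-1*(-49087) + 4177)/(-16703 + 28452) = (49087 + 4177)/11749 = 53264*(1/11749) = 53264/11749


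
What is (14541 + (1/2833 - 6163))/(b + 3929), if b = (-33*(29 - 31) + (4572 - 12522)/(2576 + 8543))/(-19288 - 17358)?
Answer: 4835587660515375/2267726725122493 ≈ 2.1324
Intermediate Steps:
b = -362952/203733437 (b = (-33*(-2) - 7950/11119)/(-36646) = (66 - 7950*1/11119)*(-1/36646) = (66 - 7950/11119)*(-1/36646) = (725904/11119)*(-1/36646) = -362952/203733437 ≈ -0.0017815)
(14541 + (1/2833 - 6163))/(b + 3929) = (14541 + (1/2833 - 6163))/(-362952/203733437 + 3929) = (14541 + (1/2833 - 6163))/(800468311021/203733437) = (14541 - 17459778/2833)*(203733437/800468311021) = (23734875/2833)*(203733437/800468311021) = 4835587660515375/2267726725122493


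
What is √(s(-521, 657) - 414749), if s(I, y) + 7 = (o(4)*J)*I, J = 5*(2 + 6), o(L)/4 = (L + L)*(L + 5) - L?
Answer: 2*I*√1520809 ≈ 2466.4*I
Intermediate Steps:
o(L) = -4*L + 8*L*(5 + L) (o(L) = 4*((L + L)*(L + 5) - L) = 4*((2*L)*(5 + L) - L) = 4*(2*L*(5 + L) - L) = 4*(-L + 2*L*(5 + L)) = -4*L + 8*L*(5 + L))
J = 40 (J = 5*8 = 40)
s(I, y) = -7 + 10880*I (s(I, y) = -7 + ((4*4*(9 + 2*4))*40)*I = -7 + ((4*4*(9 + 8))*40)*I = -7 + ((4*4*17)*40)*I = -7 + (272*40)*I = -7 + 10880*I)
√(s(-521, 657) - 414749) = √((-7 + 10880*(-521)) - 414749) = √((-7 - 5668480) - 414749) = √(-5668487 - 414749) = √(-6083236) = 2*I*√1520809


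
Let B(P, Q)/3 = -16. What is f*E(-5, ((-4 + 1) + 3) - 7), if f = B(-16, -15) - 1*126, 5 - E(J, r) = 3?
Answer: -348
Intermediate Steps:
B(P, Q) = -48 (B(P, Q) = 3*(-16) = -48)
E(J, r) = 2 (E(J, r) = 5 - 1*3 = 5 - 3 = 2)
f = -174 (f = -48 - 1*126 = -48 - 126 = -174)
f*E(-5, ((-4 + 1) + 3) - 7) = -174*2 = -348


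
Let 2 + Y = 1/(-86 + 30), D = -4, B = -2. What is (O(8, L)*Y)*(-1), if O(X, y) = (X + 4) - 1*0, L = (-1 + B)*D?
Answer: 339/14 ≈ 24.214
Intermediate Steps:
Y = -113/56 (Y = -2 + 1/(-86 + 30) = -2 + 1/(-56) = -2 - 1/56 = -113/56 ≈ -2.0179)
L = 12 (L = (-1 - 2)*(-4) = -3*(-4) = 12)
O(X, y) = 4 + X (O(X, y) = (4 + X) + 0 = 4 + X)
(O(8, L)*Y)*(-1) = ((4 + 8)*(-113/56))*(-1) = (12*(-113/56))*(-1) = -339/14*(-1) = 339/14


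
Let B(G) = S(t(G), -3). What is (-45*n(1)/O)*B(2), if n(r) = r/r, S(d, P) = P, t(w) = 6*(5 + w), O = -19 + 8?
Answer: -135/11 ≈ -12.273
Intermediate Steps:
O = -11
t(w) = 30 + 6*w
B(G) = -3
n(r) = 1
(-45*n(1)/O)*B(2) = -45/(-11)*(-3) = -45*(-1)/11*(-3) = -45*(-1/11)*(-3) = (45/11)*(-3) = -135/11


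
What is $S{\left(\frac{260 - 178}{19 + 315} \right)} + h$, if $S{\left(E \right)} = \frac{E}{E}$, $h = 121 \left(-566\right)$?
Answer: $-68485$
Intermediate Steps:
$h = -68486$
$S{\left(E \right)} = 1$
$S{\left(\frac{260 - 178}{19 + 315} \right)} + h = 1 - 68486 = -68485$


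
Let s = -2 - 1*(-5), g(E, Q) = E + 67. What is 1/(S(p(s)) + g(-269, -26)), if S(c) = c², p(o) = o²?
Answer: -1/121 ≈ -0.0082645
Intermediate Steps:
g(E, Q) = 67 + E
s = 3 (s = -2 + 5 = 3)
1/(S(p(s)) + g(-269, -26)) = 1/((3²)² + (67 - 269)) = 1/(9² - 202) = 1/(81 - 202) = 1/(-121) = -1/121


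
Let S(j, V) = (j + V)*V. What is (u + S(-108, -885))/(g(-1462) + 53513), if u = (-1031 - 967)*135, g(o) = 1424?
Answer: 609075/54937 ≈ 11.087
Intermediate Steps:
S(j, V) = V*(V + j) (S(j, V) = (V + j)*V = V*(V + j))
u = -269730 (u = -1998*135 = -269730)
(u + S(-108, -885))/(g(-1462) + 53513) = (-269730 - 885*(-885 - 108))/(1424 + 53513) = (-269730 - 885*(-993))/54937 = (-269730 + 878805)*(1/54937) = 609075*(1/54937) = 609075/54937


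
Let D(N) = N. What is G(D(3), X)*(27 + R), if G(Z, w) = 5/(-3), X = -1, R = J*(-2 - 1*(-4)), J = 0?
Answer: -45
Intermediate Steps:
R = 0 (R = 0*(-2 - 1*(-4)) = 0*(-2 + 4) = 0*2 = 0)
G(Z, w) = -5/3 (G(Z, w) = 5*(-1/3) = -5/3)
G(D(3), X)*(27 + R) = -5*(27 + 0)/3 = -5/3*27 = -45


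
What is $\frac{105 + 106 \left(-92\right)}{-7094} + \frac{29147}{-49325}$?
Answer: $\frac{269069457}{349911550} \approx 0.76896$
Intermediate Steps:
$\frac{105 + 106 \left(-92\right)}{-7094} + \frac{29147}{-49325} = \left(105 - 9752\right) \left(- \frac{1}{7094}\right) + 29147 \left(- \frac{1}{49325}\right) = \left(-9647\right) \left(- \frac{1}{7094}\right) - \frac{29147}{49325} = \frac{9647}{7094} - \frac{29147}{49325} = \frac{269069457}{349911550}$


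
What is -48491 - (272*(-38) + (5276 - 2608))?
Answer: -40823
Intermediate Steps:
-48491 - (272*(-38) + (5276 - 2608)) = -48491 - (-10336 + 2668) = -48491 - 1*(-7668) = -48491 + 7668 = -40823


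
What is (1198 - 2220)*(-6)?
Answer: 6132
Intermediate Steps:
(1198 - 2220)*(-6) = -1022*(-6) = 6132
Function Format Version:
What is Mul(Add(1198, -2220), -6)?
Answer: 6132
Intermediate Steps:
Mul(Add(1198, -2220), -6) = Mul(-1022, -6) = 6132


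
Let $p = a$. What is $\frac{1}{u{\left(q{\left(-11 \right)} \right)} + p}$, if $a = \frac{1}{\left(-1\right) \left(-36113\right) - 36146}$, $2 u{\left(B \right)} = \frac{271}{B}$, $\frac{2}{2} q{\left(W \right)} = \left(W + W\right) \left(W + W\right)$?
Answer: $\frac{2904}{725} \approx 4.0055$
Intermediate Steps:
$q{\left(W \right)} = 4 W^{2}$ ($q{\left(W \right)} = \left(W + W\right) \left(W + W\right) = 2 W 2 W = 4 W^{2}$)
$u{\left(B \right)} = \frac{271}{2 B}$ ($u{\left(B \right)} = \frac{271 \frac{1}{B}}{2} = \frac{271}{2 B}$)
$a = - \frac{1}{33}$ ($a = \frac{1}{36113 - 36146} = \frac{1}{-33} = - \frac{1}{33} \approx -0.030303$)
$p = - \frac{1}{33} \approx -0.030303$
$\frac{1}{u{\left(q{\left(-11 \right)} \right)} + p} = \frac{1}{\frac{271}{2 \cdot 4 \left(-11\right)^{2}} - \frac{1}{33}} = \frac{1}{\frac{271}{2 \cdot 4 \cdot 121} - \frac{1}{33}} = \frac{1}{\frac{271}{2 \cdot 484} - \frac{1}{33}} = \frac{1}{\frac{271}{2} \cdot \frac{1}{484} - \frac{1}{33}} = \frac{1}{\frac{271}{968} - \frac{1}{33}} = \frac{1}{\frac{725}{2904}} = \frac{2904}{725}$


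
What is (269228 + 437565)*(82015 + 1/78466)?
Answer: 4548487891115863/78466 ≈ 5.7968e+10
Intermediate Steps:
(269228 + 437565)*(82015 + 1/78466) = 706793*(82015 + 1/78466) = 706793*(6435388991/78466) = 4548487891115863/78466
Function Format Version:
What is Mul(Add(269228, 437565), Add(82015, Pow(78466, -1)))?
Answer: Rational(4548487891115863, 78466) ≈ 5.7968e+10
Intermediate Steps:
Mul(Add(269228, 437565), Add(82015, Pow(78466, -1))) = Mul(706793, Add(82015, Rational(1, 78466))) = Mul(706793, Rational(6435388991, 78466)) = Rational(4548487891115863, 78466)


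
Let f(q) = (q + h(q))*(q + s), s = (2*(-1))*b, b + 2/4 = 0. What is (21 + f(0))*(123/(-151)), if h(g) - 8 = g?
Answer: -3567/151 ≈ -23.623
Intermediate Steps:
b = -½ (b = -½ + 0 = -½ ≈ -0.50000)
s = 1 (s = (2*(-1))*(-½) = -2*(-½) = 1)
h(g) = 8 + g
f(q) = (1 + q)*(8 + 2*q) (f(q) = (q + (8 + q))*(q + 1) = (8 + 2*q)*(1 + q) = (1 + q)*(8 + 2*q))
(21 + f(0))*(123/(-151)) = (21 + (8 + 2*0² + 10*0))*(123/(-151)) = (21 + (8 + 2*0 + 0))*(123*(-1/151)) = (21 + (8 + 0 + 0))*(-123/151) = (21 + 8)*(-123/151) = 29*(-123/151) = -3567/151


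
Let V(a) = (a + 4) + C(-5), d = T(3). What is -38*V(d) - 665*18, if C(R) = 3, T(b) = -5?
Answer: -12046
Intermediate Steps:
d = -5
V(a) = 7 + a (V(a) = (a + 4) + 3 = (4 + a) + 3 = 7 + a)
-38*V(d) - 665*18 = -38*(7 - 5) - 665*18 = -38*2 - 11970 = -76 - 11970 = -12046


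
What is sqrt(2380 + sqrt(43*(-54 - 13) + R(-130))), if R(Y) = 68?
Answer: sqrt(2380 + I*sqrt(2813)) ≈ 48.788 + 0.5435*I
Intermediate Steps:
sqrt(2380 + sqrt(43*(-54 - 13) + R(-130))) = sqrt(2380 + sqrt(43*(-54 - 13) + 68)) = sqrt(2380 + sqrt(43*(-67) + 68)) = sqrt(2380 + sqrt(-2881 + 68)) = sqrt(2380 + sqrt(-2813)) = sqrt(2380 + I*sqrt(2813))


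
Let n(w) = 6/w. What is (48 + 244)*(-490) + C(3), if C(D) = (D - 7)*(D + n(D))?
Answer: -143100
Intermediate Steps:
C(D) = (-7 + D)*(D + 6/D) (C(D) = (D - 7)*(D + 6/D) = (-7 + D)*(D + 6/D))
(48 + 244)*(-490) + C(3) = (48 + 244)*(-490) + (6 + 3**2 - 42/3 - 7*3) = 292*(-490) + (6 + 9 - 42*1/3 - 21) = -143080 + (6 + 9 - 14 - 21) = -143080 - 20 = -143100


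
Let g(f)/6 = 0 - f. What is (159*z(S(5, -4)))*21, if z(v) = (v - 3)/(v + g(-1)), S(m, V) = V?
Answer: -23373/2 ≈ -11687.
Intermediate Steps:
g(f) = -6*f (g(f) = 6*(0 - f) = 6*(-f) = -6*f)
z(v) = (-3 + v)/(6 + v) (z(v) = (v - 3)/(v - 6*(-1)) = (-3 + v)/(v + 6) = (-3 + v)/(6 + v))
(159*z(S(5, -4)))*21 = (159*((-3 - 4)/(6 - 4)))*21 = (159*(-7/2))*21 = -1113/2*21 = -23373/2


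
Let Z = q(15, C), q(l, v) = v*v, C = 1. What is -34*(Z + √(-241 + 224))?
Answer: -34 - 34*I*√17 ≈ -34.0 - 140.19*I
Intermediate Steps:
q(l, v) = v²
Z = 1 (Z = 1² = 1)
-34*(Z + √(-241 + 224)) = -34*(1 + √(-241 + 224)) = -34*(1 + √(-17)) = -34*(1 + I*√17) = -34 - 34*I*√17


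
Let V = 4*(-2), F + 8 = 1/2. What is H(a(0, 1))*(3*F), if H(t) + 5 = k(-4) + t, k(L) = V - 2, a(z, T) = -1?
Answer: 360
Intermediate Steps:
F = -15/2 (F = -8 + 1/2 = -15/2 ≈ -7.5000)
V = -8
k(L) = -10 (k(L) = -8 - 2 = -10)
H(t) = -15 + t (H(t) = -5 + (-10 + t) = -15 + t)
H(a(0, 1))*(3*F) = (-15 - 1)*(3*(-15/2)) = -16*(-45/2) = 360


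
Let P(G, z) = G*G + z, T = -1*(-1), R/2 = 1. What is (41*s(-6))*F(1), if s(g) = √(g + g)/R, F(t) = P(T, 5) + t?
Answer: 287*I*√3 ≈ 497.1*I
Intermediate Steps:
R = 2 (R = 2*1 = 2)
T = 1
P(G, z) = z + G² (P(G, z) = G² + z = z + G²)
F(t) = 6 + t (F(t) = (5 + 1²) + t = (5 + 1) + t = 6 + t)
s(g) = √2*√g/2 (s(g) = √(g + g)/2 = √(2*g)*(½) = (√2*√g)*(½) = √2*√g/2)
(41*s(-6))*F(1) = (41*(√2*√(-6)/2))*(6 + 1) = (41*(√2*(I*√6)/2))*7 = (41*(I*√3))*7 = (41*I*√3)*7 = 287*I*√3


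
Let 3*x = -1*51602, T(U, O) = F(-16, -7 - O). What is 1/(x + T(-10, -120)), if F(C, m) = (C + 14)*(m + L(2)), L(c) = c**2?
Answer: -3/52304 ≈ -5.7357e-5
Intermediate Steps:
F(C, m) = (4 + m)*(14 + C) (F(C, m) = (C + 14)*(m + 2**2) = (14 + C)*(m + 4) = (14 + C)*(4 + m) = (4 + m)*(14 + C))
T(U, O) = 6 + 2*O (T(U, O) = 56 + 4*(-16) + 14*(-7 - O) - 16*(-7 - O) = 56 - 64 + (-98 - 14*O) + (112 + 16*O) = 6 + 2*O)
x = -51602/3 (x = (-1*51602)/3 = (1/3)*(-51602) = -51602/3 ≈ -17201.)
1/(x + T(-10, -120)) = 1/(-51602/3 + (6 + 2*(-120))) = 1/(-51602/3 + (6 - 240)) = 1/(-51602/3 - 234) = 1/(-52304/3) = -3/52304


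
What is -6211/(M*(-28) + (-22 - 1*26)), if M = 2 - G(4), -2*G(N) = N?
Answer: 6211/160 ≈ 38.819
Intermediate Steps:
G(N) = -N/2
M = 4 (M = 2 - (-1)*4/2 = 2 - 1*(-2) = 2 + 2 = 4)
-6211/(M*(-28) + (-22 - 1*26)) = -6211/(4*(-28) + (-22 - 1*26)) = -6211/(-112 + (-22 - 26)) = -6211/(-112 - 48) = -6211/(-160) = -6211*(-1/160) = 6211/160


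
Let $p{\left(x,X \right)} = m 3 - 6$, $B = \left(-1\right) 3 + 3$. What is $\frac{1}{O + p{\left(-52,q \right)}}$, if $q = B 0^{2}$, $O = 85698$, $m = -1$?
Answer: $\frac{1}{85689} \approx 1.167 \cdot 10^{-5}$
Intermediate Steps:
$B = 0$ ($B = -3 + 3 = 0$)
$q = 0$ ($q = 0 \cdot 0^{2} = 0 \cdot 0 = 0$)
$p{\left(x,X \right)} = -9$ ($p{\left(x,X \right)} = \left(-1\right) 3 - 6 = -3 - 6 = -9$)
$\frac{1}{O + p{\left(-52,q \right)}} = \frac{1}{85698 - 9} = \frac{1}{85689}$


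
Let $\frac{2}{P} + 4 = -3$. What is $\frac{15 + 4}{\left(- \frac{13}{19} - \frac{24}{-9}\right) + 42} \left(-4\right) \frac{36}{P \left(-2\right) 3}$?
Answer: $- \frac{90972}{2507} \approx -36.287$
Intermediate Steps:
$P = - \frac{2}{7}$ ($P = \frac{2}{-4 - 3} = \frac{2}{-7} = 2 \left(- \frac{1}{7}\right) = - \frac{2}{7} \approx -0.28571$)
$\frac{15 + 4}{\left(- \frac{13}{19} - \frac{24}{-9}\right) + 42} \left(-4\right) \frac{36}{P \left(-2\right) 3} = \frac{15 + 4}{\left(- \frac{13}{19} - \frac{24}{-9}\right) + 42} \left(-4\right) \frac{36}{\left(- \frac{2}{7}\right) \left(-2\right) 3} = \frac{19}{\left(\left(-13\right) \frac{1}{19} - - \frac{8}{3}\right) + 42} \left(-4\right) \frac{36}{\frac{4}{7} \cdot 3} = \frac{19}{\left(- \frac{13}{19} + \frac{8}{3}\right) + 42} \left(-4\right) \frac{36}{\frac{12}{7}} = \frac{19}{\frac{113}{57} + 42} \left(-4\right) 36 \cdot \frac{7}{12} = \frac{19}{\frac{2507}{57}} \left(-4\right) 21 = 19 \cdot \frac{57}{2507} \left(-4\right) 21 = \frac{1083}{2507} \left(-4\right) 21 = \left(- \frac{4332}{2507}\right) 21 = - \frac{90972}{2507}$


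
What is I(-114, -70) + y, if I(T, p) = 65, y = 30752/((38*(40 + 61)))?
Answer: 140111/1919 ≈ 73.012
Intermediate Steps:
y = 15376/1919 (y = 30752/((38*101)) = 30752/3838 = 30752*(1/3838) = 15376/1919 ≈ 8.0125)
I(-114, -70) + y = 65 + 15376/1919 = 140111/1919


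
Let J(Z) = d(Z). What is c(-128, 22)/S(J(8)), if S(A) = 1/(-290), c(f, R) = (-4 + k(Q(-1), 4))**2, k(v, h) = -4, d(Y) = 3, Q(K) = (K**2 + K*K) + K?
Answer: -18560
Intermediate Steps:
Q(K) = K + 2*K**2 (Q(K) = (K**2 + K**2) + K = 2*K**2 + K = K + 2*K**2)
c(f, R) = 64 (c(f, R) = (-4 - 4)**2 = (-8)**2 = 64)
J(Z) = 3
S(A) = -1/290
c(-128, 22)/S(J(8)) = 64/(-1/290) = 64*(-290) = -18560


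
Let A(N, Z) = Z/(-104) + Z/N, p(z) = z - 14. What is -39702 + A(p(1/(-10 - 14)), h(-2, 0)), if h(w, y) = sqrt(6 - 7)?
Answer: -39702 - 2833*I/35048 ≈ -39702.0 - 0.080832*I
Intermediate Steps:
h(w, y) = I (h(w, y) = sqrt(-1) = I)
p(z) = -14 + z
A(N, Z) = -Z/104 + Z/N (A(N, Z) = Z*(-1/104) + Z/N = -Z/104 + Z/N)
-39702 + A(p(1/(-10 - 14)), h(-2, 0)) = -39702 + (-I/104 + I/(-14 + 1/(-10 - 14))) = -39702 + (-I/104 + I/(-14 + 1/(-24))) = -39702 + (-I/104 + I/(-14 - 1/24)) = -39702 + (-I/104 + I/(-337/24)) = -39702 + (-I/104 + I*(-24/337)) = -39702 + (-I/104 - 24*I/337) = -39702 - 2833*I/35048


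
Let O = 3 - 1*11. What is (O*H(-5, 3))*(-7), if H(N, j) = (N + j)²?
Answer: 224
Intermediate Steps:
O = -8 (O = 3 - 11 = -8)
(O*H(-5, 3))*(-7) = -8*(-5 + 3)²*(-7) = -8*(-2)²*(-7) = -8*4*(-7) = -32*(-7) = 224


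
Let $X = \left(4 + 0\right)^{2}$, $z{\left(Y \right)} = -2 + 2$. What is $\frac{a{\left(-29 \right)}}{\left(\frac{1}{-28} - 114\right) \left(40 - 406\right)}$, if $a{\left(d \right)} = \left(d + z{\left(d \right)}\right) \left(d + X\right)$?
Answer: $\frac{5278}{584319} \approx 0.0090327$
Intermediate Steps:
$z{\left(Y \right)} = 0$
$X = 16$ ($X = 4^{2} = 16$)
$a{\left(d \right)} = d \left(16 + d\right)$ ($a{\left(d \right)} = \left(d + 0\right) \left(d + 16\right) = d \left(16 + d\right)$)
$\frac{a{\left(-29 \right)}}{\left(\frac{1}{-28} - 114\right) \left(40 - 406\right)} = \frac{\left(-29\right) \left(16 - 29\right)}{\left(\frac{1}{-28} - 114\right) \left(40 - 406\right)} = \frac{\left(-29\right) \left(-13\right)}{\left(- \frac{1}{28} - 114\right) \left(-366\right)} = \frac{377}{\left(- \frac{3193}{28}\right) \left(-366\right)} = \frac{377}{\frac{584319}{14}} = 377 \cdot \frac{14}{584319} = \frac{5278}{584319}$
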